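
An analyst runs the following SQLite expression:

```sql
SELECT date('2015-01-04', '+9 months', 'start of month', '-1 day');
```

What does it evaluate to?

2015-09-30

Adding +9 months to 2015-01-04 gives 2015-10-04.
`start of month` rewinds 2015-10-04 to 2015-10-01.
Going back 1 day from 2015-10-01 reaches 2015-09-30 (last day of September, 30 days).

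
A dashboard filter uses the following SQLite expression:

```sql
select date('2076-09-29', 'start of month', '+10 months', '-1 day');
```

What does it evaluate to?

`start of month` rewinds 2076-09-29 to 2076-09-01.
Adding +10 months to 2076-09-01 gives 2077-07-01.
Going back 1 day from 2077-07-01 reaches 2077-06-30 (last day of June, 30 days).

2077-06-30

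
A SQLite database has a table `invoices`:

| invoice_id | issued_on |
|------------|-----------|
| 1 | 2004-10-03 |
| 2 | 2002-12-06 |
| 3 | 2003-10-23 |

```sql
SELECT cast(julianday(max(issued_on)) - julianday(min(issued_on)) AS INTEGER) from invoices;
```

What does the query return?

667

MIN = 2002-12-06, MAX = 2004-10-03.
25 days remain in December 2002 after the 6th (31 − 6).
Full months from January 2003 through September 2004 contribute their day counts.
Then 3 days into October 2004.
Total: 25 + 31 + 28 + 31 + 30 + 31 + 30 + 31 + 31 + 30 + 31 + 30 + 31 + 31 + 29 + 31 + 30 + 31 + 30 + 31 + 31 + 30 + 3 = 667.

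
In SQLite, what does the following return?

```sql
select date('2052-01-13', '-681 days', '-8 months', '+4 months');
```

Applying '-681 days' to 2052-01-13: counting 681 days back gives 2050-03-03.
Adding -8 months to 2050-03-03 gives 2049-07-03.
Adding +4 months to 2049-07-03 gives 2049-11-03.

2049-11-03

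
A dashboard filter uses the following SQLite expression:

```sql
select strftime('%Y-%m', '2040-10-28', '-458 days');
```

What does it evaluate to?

2039-07

First apply '-458 days': 2040-10-28 → 2039-07-28.
`%Y-%m` extracts the year-month: 2039-07.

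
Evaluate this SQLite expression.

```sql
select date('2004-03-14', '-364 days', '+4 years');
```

2007-03-16

Applying '-364 days' to 2004-03-14: counting 364 days back gives 2003-03-16.
Adding +4 years to 2003-03-16 gives 2007-03-16.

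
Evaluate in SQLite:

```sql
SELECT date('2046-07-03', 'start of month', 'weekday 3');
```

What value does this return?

`start of month` rewinds 2046-07-03 to 2046-07-01.
`weekday 3` advances to the next Wednesday; 2046-07-01 is a Sunday, so it moves forward to 2046-07-04.

2046-07-04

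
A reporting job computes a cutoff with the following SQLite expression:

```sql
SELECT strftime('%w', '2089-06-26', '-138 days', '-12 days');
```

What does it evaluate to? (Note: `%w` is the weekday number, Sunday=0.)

4

First apply '-138 days', '-12 days': 2089-06-26 → 2089-01-27.
2089-01-27 is a Thursday; with Sunday=0 that is 4.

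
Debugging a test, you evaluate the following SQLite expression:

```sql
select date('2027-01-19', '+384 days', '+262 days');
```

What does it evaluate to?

Applying '+384 days' to 2027-01-19: counting 384 days forward gives 2028-02-07.
Applying '+262 days' to 2028-02-07: counting 262 days forward gives 2028-10-26.

2028-10-26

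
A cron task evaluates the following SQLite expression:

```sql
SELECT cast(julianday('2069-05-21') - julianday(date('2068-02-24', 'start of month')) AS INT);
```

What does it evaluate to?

475

`start of month` rewinds 2068-02-24 to 2068-02-01.
28 days remain in February 2068 after the 1st (29 − 1).
Full months from March 2068 through April 2069 contribute their day counts.
Then 21 days into May 2069.
Total: 28 + 31 + 30 + 31 + 30 + 31 + 31 + 30 + 31 + 30 + 31 + 31 + 28 + 31 + 30 + 21 = 475.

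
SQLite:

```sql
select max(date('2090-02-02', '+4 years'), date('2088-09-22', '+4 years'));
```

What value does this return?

date('2090-02-02', '+4 years') → 2094-02-02.
date('2088-09-22', '+4 years') → 2092-09-22.
Later of the two is 2094-02-02.

2094-02-02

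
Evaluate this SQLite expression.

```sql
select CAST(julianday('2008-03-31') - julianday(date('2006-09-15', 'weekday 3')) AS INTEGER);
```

558

`weekday 3` advances to the next Wednesday; 2006-09-15 is a Friday, so it moves forward to 2006-09-20.
10 days remain in September 2006 after the 20th (30 − 20).
Full months from October 2006 through February 2008 contribute their day counts.
Then 31 days into March 2008.
Total: 10 + 31 + 30 + 31 + 31 + 28 + 31 + 30 + 31 + 30 + 31 + 31 + 30 + 31 + 30 + 31 + 31 + 29 + 31 = 558.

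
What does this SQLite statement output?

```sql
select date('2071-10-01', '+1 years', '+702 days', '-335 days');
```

Adding +1 year to 2071-10-01 gives 2072-10-01.
Applying '+702 days' to 2072-10-01: counting 702 days forward gives 2074-09-03.
Applying '-335 days' to 2074-09-03: counting 335 days back gives 2073-10-03.

2073-10-03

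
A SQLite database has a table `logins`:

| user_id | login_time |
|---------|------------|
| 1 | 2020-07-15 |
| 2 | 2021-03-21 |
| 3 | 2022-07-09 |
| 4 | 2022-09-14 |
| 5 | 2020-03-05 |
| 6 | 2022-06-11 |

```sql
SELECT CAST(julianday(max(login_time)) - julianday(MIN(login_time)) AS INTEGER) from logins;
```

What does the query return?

MIN = 2020-03-05, MAX = 2022-09-14.
26 days remain in March 2020 after the 5th (31 − 5).
Full months from April 2020 through August 2022 contribute their day counts.
Then 14 days into September 2022.
Total: 26 + 30 + 31 + 30 + 31 + 31 + 30 + 31 + 30 + 31 + 31 + 28 + 31 + 30 + 31 + 30 + 31 + 31 + 30 + 31 + 30 + 31 + 31 + 28 + 31 + 30 + 31 + 30 + 31 + 31 + 14 = 923.

923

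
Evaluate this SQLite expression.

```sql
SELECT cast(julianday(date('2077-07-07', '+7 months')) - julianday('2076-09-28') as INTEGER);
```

497

Adding +7 months to 2077-07-07 gives 2078-02-07.
2 days remain in September 2076 after the 28th (30 − 28).
Full months from October 2076 through January 2078 contribute their day counts.
Then 7 days into February 2078.
Total: 2 + 31 + 30 + 31 + 31 + 28 + 31 + 30 + 31 + 30 + 31 + 31 + 30 + 31 + 30 + 31 + 31 + 7 = 497.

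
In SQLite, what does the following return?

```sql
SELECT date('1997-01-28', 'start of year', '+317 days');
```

1997-11-14

`start of year` rewinds 1997-01-28 to 1997-01-01.
Applying '+317 days' to 1997-01-01: counting 317 days forward gives 1997-11-14.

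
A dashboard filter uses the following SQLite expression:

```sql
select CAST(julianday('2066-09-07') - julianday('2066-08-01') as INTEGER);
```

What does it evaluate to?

30 days remain in August 2066 after the 1st (31 − 1).
Then 7 days into September 2066.
Total: 30 + 7 = 37.

37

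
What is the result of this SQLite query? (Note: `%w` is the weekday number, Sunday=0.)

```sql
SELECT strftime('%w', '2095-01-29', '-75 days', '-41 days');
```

2

First apply '-75 days', '-41 days': 2095-01-29 → 2094-10-05.
2094-10-05 is a Tuesday; with Sunday=0 that is 2.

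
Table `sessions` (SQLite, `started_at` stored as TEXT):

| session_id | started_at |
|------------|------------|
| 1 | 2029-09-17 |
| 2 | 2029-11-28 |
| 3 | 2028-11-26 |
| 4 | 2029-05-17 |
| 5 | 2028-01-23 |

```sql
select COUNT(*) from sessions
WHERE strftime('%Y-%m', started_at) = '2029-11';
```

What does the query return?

1

Rows with year-month 2029-11: 2029-11-28 → 1.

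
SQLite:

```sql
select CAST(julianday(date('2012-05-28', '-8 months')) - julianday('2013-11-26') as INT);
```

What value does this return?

Adding -8 months to 2012-05-28 gives 2011-09-28.
2 days remain in September 2011 after the 28th (30 − 28).
Full months from October 2011 through October 2013 contribute their day counts.
Then 26 days into November 2013.
Total: 2 + 31 + 30 + 31 + 31 + 29 + 31 + 30 + 31 + 30 + 31 + 31 + 30 + 31 + 30 + 31 + 31 + 28 + 31 + 30 + 31 + 30 + 31 + 31 + 30 + 31 + 26 = 790.
The subtraction is earlier − later, so the result is −790 → -790.

-790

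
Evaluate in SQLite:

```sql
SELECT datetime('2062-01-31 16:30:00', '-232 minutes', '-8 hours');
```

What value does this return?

2062-01-31 04:38:00

232 minutes = 3h 52m; -232 minutes from 2062-01-31 16:30:00 is 2062-01-31 12:38:00.
-8 hours from 2062-01-31 12:38:00 is 2062-01-31 04:38:00.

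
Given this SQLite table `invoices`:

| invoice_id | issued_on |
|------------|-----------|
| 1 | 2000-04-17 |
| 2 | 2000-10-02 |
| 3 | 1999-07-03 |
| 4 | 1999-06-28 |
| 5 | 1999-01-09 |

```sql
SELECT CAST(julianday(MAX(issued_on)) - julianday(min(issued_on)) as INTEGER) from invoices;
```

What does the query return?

632

MIN = 1999-01-09, MAX = 2000-10-02.
22 days remain in January 1999 after the 9th (31 − 9).
Full months from February 1999 through September 2000 contribute their day counts.
Then 2 days into October 2000.
Total: 22 + 28 + 31 + 30 + 31 + 30 + 31 + 31 + 30 + 31 + 30 + 31 + 31 + 29 + 31 + 30 + 31 + 30 + 31 + 31 + 30 + 2 = 632.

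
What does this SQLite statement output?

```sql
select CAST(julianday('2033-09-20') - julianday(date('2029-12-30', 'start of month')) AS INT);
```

1389

`start of month` rewinds 2029-12-30 to 2029-12-01.
30 days remain in December 2029 after the 1st (31 − 1).
Full months from January 2030 through August 2033 contribute their day counts.
Then 20 days into September 2033.
Total: 30 + 31 + 28 + 31 + 30 + 31 + 30 + 31 + 31 + 30 + 31 + 30 + 31 + 31 + 28 + 31 + 30 + 31 + 30 + 31 + 31 + 30 + 31 + 30 + 31 + 31 + 29 + 31 + 30 + 31 + 30 + 31 + 31 + 30 + 31 + 30 + 31 + 31 + 28 + 31 + 30 + 31 + 30 + 31 + 31 + 20 = 1389.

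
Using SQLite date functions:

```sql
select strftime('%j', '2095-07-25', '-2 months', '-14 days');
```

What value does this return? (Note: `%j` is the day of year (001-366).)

131

First apply '-2 months', '-14 days': 2095-07-25 → 2095-05-11.
Day-of-year for 2095-05-11: days since 2095-01-01 inclusive = 131, zero-padded to 131.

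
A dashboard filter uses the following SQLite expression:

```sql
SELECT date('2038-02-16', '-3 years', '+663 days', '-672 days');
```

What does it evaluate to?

2035-02-07

Adding -3 years to 2038-02-16 gives 2035-02-16.
Applying '+663 days' to 2035-02-16: counting 663 days forward gives 2036-12-10.
Applying '-672 days' to 2036-12-10: counting 672 days back gives 2035-02-07.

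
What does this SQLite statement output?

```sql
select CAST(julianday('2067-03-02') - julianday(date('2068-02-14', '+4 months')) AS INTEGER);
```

-470

Adding +4 months to 2068-02-14 gives 2068-06-14.
29 days remain in March 2067 after the 2nd (31 − 2).
Full months from April 2067 through May 2068 contribute their day counts.
Then 14 days into June 2068.
Total: 29 + 30 + 31 + 30 + 31 + 31 + 30 + 31 + 30 + 31 + 31 + 29 + 31 + 30 + 31 + 14 = 470.
The subtraction is earlier − later, so the result is −470 → -470.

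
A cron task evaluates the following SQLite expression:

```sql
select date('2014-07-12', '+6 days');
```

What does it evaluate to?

Advancing 6 more days within July lands on 2014-07-18.

2014-07-18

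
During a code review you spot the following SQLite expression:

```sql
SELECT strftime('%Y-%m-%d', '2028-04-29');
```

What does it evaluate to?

`%Y-%m-%d` extracts the ISO date: 2028-04-29.

2028-04-29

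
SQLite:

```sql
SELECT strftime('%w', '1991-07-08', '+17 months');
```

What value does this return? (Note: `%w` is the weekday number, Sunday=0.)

2

First apply '+17 months': 1991-07-08 → 1992-12-08.
1992-12-08 is a Tuesday; with Sunday=0 that is 2.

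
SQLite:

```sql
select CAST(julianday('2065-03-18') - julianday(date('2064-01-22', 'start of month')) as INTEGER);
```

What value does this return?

442

`start of month` rewinds 2064-01-22 to 2064-01-01.
30 days remain in January 2064 after the 1st (31 − 1).
Full months from February 2064 through February 2065 contribute their day counts.
Then 18 days into March 2065.
Total: 30 + 29 + 31 + 30 + 31 + 30 + 31 + 31 + 30 + 31 + 30 + 31 + 31 + 28 + 18 = 442.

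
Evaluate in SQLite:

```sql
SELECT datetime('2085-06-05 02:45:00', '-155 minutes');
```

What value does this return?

155 minutes = 2h 35m; -155 minutes from 2085-06-05 02:45:00 is 2085-06-05 00:10:00.

2085-06-05 00:10:00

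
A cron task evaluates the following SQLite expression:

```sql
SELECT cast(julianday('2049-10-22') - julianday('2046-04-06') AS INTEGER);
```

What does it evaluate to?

1295

24 days remain in April 2046 after the 6th (30 − 6).
Full months from May 2046 through September 2049 contribute their day counts.
Then 22 days into October 2049.
Total: 24 + 31 + 30 + 31 + 31 + 30 + 31 + 30 + 31 + 31 + 28 + 31 + 30 + 31 + 30 + 31 + 31 + 30 + 31 + 30 + 31 + 31 + 29 + 31 + 30 + 31 + 30 + 31 + 31 + 30 + 31 + 30 + 31 + 31 + 28 + 31 + 30 + 31 + 30 + 31 + 31 + 30 + 22 = 1295.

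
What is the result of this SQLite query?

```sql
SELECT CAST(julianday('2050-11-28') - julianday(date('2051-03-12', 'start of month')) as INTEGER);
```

-93

`start of month` rewinds 2051-03-12 to 2051-03-01.
2 days remain in November 2050 after the 28th (30 − 28).
December 2050: 31 days.
January 2051: 31 days.
February 2051: 28 days.
Then 1 day into March 2051.
Total: 2 + 31 + 31 + 28 + 1 = 93.
The subtraction is earlier − later, so the result is −93 → -93.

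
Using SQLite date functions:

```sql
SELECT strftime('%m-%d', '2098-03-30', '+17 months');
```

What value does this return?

08-30

First apply '+17 months': 2098-03-30 → 2099-08-30.
`%m-%d` extracts the month-day: 08-30.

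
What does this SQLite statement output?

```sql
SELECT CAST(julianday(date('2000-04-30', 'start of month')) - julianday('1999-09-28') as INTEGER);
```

186

`start of month` rewinds 2000-04-30 to 2000-04-01.
2 days remain in September 1999 after the 28th (30 − 28).
Full months from October 1999 through March 2000 contribute their day counts.
Then 1 day into April 2000.
Total: 2 + 31 + 30 + 31 + 31 + 29 + 31 + 1 = 186.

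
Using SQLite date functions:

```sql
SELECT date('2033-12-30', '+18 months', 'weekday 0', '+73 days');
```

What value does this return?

Adding +18 months to 2033-12-30 gives 2035-06-30.
`weekday 0` advances to the next Sunday; 2035-06-30 is a Saturday, so it moves forward to 2035-07-01.
Applying '+73 days' to 2035-07-01: counting 73 days forward gives 2035-09-12.

2035-09-12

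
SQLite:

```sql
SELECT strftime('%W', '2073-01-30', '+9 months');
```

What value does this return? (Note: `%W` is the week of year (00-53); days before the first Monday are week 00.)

First apply '+9 months': 2073-01-30 → 2073-10-30.
2073-10-30 is a Monday. SQLite's %W counts Mondays since the year started; the result is 44.

44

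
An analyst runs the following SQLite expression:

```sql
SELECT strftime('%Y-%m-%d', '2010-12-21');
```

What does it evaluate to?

`%Y-%m-%d` extracts the ISO date: 2010-12-21.

2010-12-21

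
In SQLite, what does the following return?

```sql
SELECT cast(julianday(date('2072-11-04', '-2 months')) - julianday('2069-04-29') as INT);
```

Adding -2 months to 2072-11-04 gives 2072-09-04.
1 day remains in April 2069 after the 29th (30 − 29).
Full months from May 2069 through August 2072 contribute their day counts.
Then 4 days into September 2072.
Total: 1 + 31 + 30 + 31 + 31 + 30 + 31 + 30 + 31 + 31 + 28 + 31 + 30 + 31 + 30 + 31 + 31 + 30 + 31 + 30 + 31 + 31 + 28 + 31 + 30 + 31 + 30 + 31 + 31 + 30 + 31 + 30 + 31 + 31 + 29 + 31 + 30 + 31 + 30 + 31 + 31 + 4 = 1224.

1224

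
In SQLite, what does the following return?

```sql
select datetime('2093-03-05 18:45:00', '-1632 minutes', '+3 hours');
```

2093-03-04 18:33:00

1632 minutes = 27h 12m; -1632 minutes from 2093-03-05 18:45:00 is 2093-03-04 15:33:00 (crosses midnight).
+3 hours from 2093-03-04 15:33:00 is 2093-03-04 18:33:00.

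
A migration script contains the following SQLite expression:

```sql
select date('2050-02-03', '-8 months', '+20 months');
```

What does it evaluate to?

Adding -8 months to 2050-02-03 gives 2049-06-03.
Adding +20 months to 2049-06-03 gives 2051-02-03.

2051-02-03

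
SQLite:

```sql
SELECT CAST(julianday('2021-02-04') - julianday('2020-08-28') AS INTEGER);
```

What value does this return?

160

3 days remain in August 2020 after the 28th (31 − 28).
September 2020: 30 days.
October 2020: 31 days.
November 2020: 30 days.
December 2020: 31 days.
January 2021: 31 days.
Then 4 days into February 2021.
Total: 3 + 30 + 31 + 30 + 31 + 31 + 4 = 160.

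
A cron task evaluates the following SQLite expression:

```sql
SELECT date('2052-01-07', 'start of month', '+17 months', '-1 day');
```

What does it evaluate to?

`start of month` rewinds 2052-01-07 to 2052-01-01.
Adding +17 months to 2052-01-01 gives 2053-06-01.
Going back 1 day from 2053-06-01 reaches 2053-05-31 (last day of May, 31 days).

2053-05-31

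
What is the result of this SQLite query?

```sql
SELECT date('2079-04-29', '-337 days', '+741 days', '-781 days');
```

2078-04-17

Applying '-337 days' to 2079-04-29: counting 337 days back gives 2078-05-27.
Applying '+741 days' to 2078-05-27: counting 741 days forward gives 2080-06-06.
Applying '-781 days' to 2080-06-06: counting 781 days back gives 2078-04-17.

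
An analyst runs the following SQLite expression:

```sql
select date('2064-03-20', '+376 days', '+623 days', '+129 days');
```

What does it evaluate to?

2067-04-22

Applying '+376 days' to 2064-03-20: counting 376 days forward gives 2065-03-31.
Applying '+623 days' to 2065-03-31: counting 623 days forward gives 2066-12-14.
Applying '+129 days' to 2066-12-14: counting 129 days forward gives 2067-04-22.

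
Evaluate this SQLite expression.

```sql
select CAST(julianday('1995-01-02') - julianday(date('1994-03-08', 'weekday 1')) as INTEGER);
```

294

`weekday 1` advances to the next Monday; 1994-03-08 is a Tuesday, so it moves forward to 1994-03-14.
17 days remain in March 1994 after the 14th (31 − 14).
Full months from April 1994 through December 1994 contribute their day counts.
Then 2 days into January 1995.
Total: 17 + 30 + 31 + 30 + 31 + 31 + 30 + 31 + 30 + 31 + 2 = 294.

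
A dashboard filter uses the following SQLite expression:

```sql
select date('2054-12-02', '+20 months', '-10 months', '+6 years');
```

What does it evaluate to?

2061-10-02

Adding +20 months to 2054-12-02 gives 2056-08-02.
Adding -10 months to 2056-08-02 gives 2055-10-02.
Adding +6 years to 2055-10-02 gives 2061-10-02.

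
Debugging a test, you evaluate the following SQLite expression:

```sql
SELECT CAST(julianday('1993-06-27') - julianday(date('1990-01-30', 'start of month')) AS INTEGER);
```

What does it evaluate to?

1273

`start of month` rewinds 1990-01-30 to 1990-01-01.
30 days remain in January 1990 after the 1st (31 − 1).
Full months from February 1990 through May 1993 contribute their day counts.
Then 27 days into June 1993.
Total: 30 + 28 + 31 + 30 + 31 + 30 + 31 + 31 + 30 + 31 + 30 + 31 + 31 + 28 + 31 + 30 + 31 + 30 + 31 + 31 + 30 + 31 + 30 + 31 + 31 + 29 + 31 + 30 + 31 + 30 + 31 + 31 + 30 + 31 + 30 + 31 + 31 + 28 + 31 + 30 + 31 + 27 = 1273.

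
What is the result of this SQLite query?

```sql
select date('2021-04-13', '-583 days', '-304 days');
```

Applying '-583 days' to 2021-04-13: counting 583 days back gives 2019-09-08.
Applying '-304 days' to 2019-09-08: counting 304 days back gives 2018-11-08.

2018-11-08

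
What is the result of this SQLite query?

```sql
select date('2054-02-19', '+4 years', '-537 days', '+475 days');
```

2057-12-19

Adding +4 years to 2054-02-19 gives 2058-02-19.
Applying '-537 days' to 2058-02-19: counting 537 days back gives 2056-08-31.
Applying '+475 days' to 2056-08-31: counting 475 days forward gives 2057-12-19.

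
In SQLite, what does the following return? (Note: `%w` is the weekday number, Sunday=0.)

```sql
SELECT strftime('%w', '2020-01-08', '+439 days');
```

First apply '+439 days': 2020-01-08 → 2021-03-22.
2021-03-22 is a Monday; with Sunday=0 that is 1.

1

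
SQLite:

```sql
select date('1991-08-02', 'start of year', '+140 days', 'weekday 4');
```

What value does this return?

`start of year` rewinds 1991-08-02 to 1991-01-01.
Applying '+140 days' to 1991-01-01: counting 140 days forward gives 1991-05-21.
`weekday 4` advances to the next Thursday; 1991-05-21 is a Tuesday, so it moves forward to 1991-05-23.

1991-05-23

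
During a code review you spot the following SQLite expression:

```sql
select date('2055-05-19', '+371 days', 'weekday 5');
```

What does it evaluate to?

2056-05-26

Applying '+371 days' to 2055-05-19: counting 371 days forward gives 2056-05-24.
`weekday 5` advances to the next Friday; 2056-05-24 is a Wednesday, so it moves forward to 2056-05-26.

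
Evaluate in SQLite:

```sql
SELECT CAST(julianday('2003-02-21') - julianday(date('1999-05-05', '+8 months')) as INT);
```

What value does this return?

Adding +8 months to 1999-05-05 gives 2000-01-05.
26 days remain in January 2000 after the 5th (31 − 5).
Full months from February 2000 through January 2003 contribute their day counts.
Then 21 days into February 2003.
Total: 26 + 29 + 31 + 30 + 31 + 30 + 31 + 31 + 30 + 31 + 30 + 31 + 31 + 28 + 31 + 30 + 31 + 30 + 31 + 31 + 30 + 31 + 30 + 31 + 31 + 28 + 31 + 30 + 31 + 30 + 31 + 31 + 30 + 31 + 30 + 31 + 31 + 21 = 1143.

1143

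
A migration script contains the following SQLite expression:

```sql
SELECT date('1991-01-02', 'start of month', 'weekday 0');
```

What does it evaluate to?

`start of month` rewinds 1991-01-02 to 1991-01-01.
`weekday 0` advances to the next Sunday; 1991-01-01 is a Tuesday, so it moves forward to 1991-01-06.

1991-01-06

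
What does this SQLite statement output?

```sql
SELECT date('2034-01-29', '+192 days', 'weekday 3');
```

2034-08-09

Applying '+192 days' to 2034-01-29: counting 192 days forward gives 2034-08-09.
`weekday 3` advances to the next Wednesday; 2034-08-09 is already a Wednesday, so it stays at 2034-08-09.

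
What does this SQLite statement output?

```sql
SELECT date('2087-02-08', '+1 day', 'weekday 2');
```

2087-02-11

Advancing 1 more day within February lands on 2087-02-09.
`weekday 2` advances to the next Tuesday; 2087-02-09 is a Sunday, so it moves forward to 2087-02-11.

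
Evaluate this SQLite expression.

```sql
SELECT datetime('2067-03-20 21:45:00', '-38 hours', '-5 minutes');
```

2067-03-19 07:40:00

-38 hours from 2067-03-20 21:45:00 is 2067-03-19 07:45:00 (crosses midnight).
-5 minutes from 2067-03-19 07:45:00 is 2067-03-19 07:40:00.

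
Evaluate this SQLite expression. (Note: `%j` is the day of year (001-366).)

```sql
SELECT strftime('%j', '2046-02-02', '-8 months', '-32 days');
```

121

First apply '-8 months', '-32 days': 2046-02-02 → 2045-05-01.
Day-of-year for 2045-05-01: days since 2045-01-01 inclusive = 121, zero-padded to 121.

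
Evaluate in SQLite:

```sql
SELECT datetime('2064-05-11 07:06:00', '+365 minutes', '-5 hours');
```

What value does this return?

2064-05-11 08:11:00

365 minutes = 6h 5m; +365 minutes from 2064-05-11 07:06:00 is 2064-05-11 13:11:00.
-5 hours from 2064-05-11 13:11:00 is 2064-05-11 08:11:00.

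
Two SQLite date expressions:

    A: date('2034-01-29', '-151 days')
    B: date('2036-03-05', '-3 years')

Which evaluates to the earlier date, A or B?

B

A = 2033-08-31.
B = 2033-03-05.
B is earlier.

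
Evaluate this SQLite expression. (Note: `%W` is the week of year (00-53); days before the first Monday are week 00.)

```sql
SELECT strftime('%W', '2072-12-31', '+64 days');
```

First apply '+64 days': 2072-12-31 → 2073-03-05.
2073-03-05 is a Sunday. SQLite's %W counts Mondays since the year started; the result is 09.

09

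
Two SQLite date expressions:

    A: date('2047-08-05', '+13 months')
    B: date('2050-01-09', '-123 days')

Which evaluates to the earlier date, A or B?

A

A = 2048-09-05.
B = 2049-09-08.
A is earlier.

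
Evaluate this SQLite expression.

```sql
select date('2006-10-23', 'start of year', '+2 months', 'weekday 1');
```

2006-03-06

`start of year` rewinds 2006-10-23 to 2006-01-01.
Adding +2 months to 2006-01-01 gives 2006-03-01.
`weekday 1` advances to the next Monday; 2006-03-01 is a Wednesday, so it moves forward to 2006-03-06.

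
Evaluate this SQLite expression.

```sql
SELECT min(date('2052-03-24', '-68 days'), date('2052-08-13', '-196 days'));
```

date('2052-03-24', '-68 days') → 2052-01-16.
date('2052-08-13', '-196 days') → 2052-01-30.
Earlier of the two is 2052-01-16.

2052-01-16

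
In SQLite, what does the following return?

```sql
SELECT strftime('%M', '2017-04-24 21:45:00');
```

`%M` extracts the 2-digit minute: 45.

45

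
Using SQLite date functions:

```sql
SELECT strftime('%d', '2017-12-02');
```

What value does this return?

`%d` extracts the 2-digit day of month: 02.

02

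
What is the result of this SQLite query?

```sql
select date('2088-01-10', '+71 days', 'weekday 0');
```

2088-03-21

Applying '+71 days' to 2088-01-10: counting 71 days forward gives 2088-03-21.
`weekday 0` advances to the next Sunday; 2088-03-21 is already a Sunday, so it stays at 2088-03-21.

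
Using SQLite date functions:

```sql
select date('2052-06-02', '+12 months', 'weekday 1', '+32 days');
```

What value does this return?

Adding +12 months to 2052-06-02 gives 2053-06-02.
`weekday 1` advances to the next Monday; 2053-06-02 is already a Monday, so it stays at 2053-06-02.
June 2053 has 30 days; 28 remain after the 2nd, so 29 days reach 2053-07-01.
Advancing 3 more days within July lands on 2053-07-04.

2053-07-04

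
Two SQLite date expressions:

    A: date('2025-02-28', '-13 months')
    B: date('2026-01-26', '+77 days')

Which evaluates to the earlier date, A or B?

A

A = 2024-01-28.
B = 2026-04-13.
A is earlier.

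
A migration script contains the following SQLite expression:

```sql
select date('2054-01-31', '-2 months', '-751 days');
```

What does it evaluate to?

2051-11-11

Adding -2 months to 2054-01-31 targets 2053-11-31. November 2053 has only 30 days, so SQLite normalizes the 1-day overflow forward to 2053-12-01.
Applying '-751 days' to 2053-12-01: counting 751 days back gives 2051-11-11.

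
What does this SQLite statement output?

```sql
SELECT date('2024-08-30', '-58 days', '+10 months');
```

2025-05-03

Applying '-58 days' to 2024-08-30: counting 58 days back gives 2024-07-03.
Adding +10 months to 2024-07-03 gives 2025-05-03.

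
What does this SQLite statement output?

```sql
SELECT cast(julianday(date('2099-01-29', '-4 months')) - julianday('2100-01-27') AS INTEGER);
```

Adding -4 months to 2099-01-29 gives 2098-09-29.
1 day remains in September 2098 after the 29th (30 − 29).
Full months from October 2098 through December 2099 contribute their day counts.
Then 27 days into January 2100.
Total: 1 + 31 + 30 + 31 + 31 + 28 + 31 + 30 + 31 + 30 + 31 + 31 + 30 + 31 + 30 + 31 + 27 = 485.
The subtraction is earlier − later, so the result is −485 → -485.

-485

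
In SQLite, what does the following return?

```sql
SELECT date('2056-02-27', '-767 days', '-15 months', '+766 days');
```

Applying '-767 days' to 2056-02-27: counting 767 days back gives 2054-01-21.
Adding -15 months to 2054-01-21 gives 2052-10-21.
Applying '+766 days' to 2052-10-21: counting 766 days forward gives 2054-11-26.

2054-11-26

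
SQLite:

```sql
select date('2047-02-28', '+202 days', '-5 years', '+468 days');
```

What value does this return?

Applying '+202 days' to 2047-02-28: counting 202 days forward gives 2047-09-18.
Adding -5 years to 2047-09-18 gives 2042-09-18.
Applying '+468 days' to 2042-09-18: counting 468 days forward gives 2043-12-30.

2043-12-30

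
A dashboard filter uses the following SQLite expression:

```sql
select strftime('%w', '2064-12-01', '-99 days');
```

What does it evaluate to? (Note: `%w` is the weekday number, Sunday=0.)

0

First apply '-99 days': 2064-12-01 → 2064-08-24.
2064-08-24 is a Sunday; with Sunday=0 that is 0.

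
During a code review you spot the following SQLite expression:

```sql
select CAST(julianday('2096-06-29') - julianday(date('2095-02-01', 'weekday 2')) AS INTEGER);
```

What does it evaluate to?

514

`weekday 2` advances to the next Tuesday; 2095-02-01 is already a Tuesday, so it stays at 2095-02-01.
27 days remain in February 2095 after the 1st (28 − 1).
Full months from March 2095 through May 2096 contribute their day counts.
Then 29 days into June 2096.
Total: 27 + 31 + 30 + 31 + 30 + 31 + 31 + 30 + 31 + 30 + 31 + 31 + 29 + 31 + 30 + 31 + 29 = 514.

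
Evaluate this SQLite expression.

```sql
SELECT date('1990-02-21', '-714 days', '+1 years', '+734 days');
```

1991-03-13

Applying '-714 days' to 1990-02-21: counting 714 days back gives 1988-03-09.
Adding +1 year to 1988-03-09 gives 1989-03-09.
Applying '+734 days' to 1989-03-09: counting 734 days forward gives 1991-03-13.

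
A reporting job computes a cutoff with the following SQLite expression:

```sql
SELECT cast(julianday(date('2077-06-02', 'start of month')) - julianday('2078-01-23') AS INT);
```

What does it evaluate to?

-236

`start of month` rewinds 2077-06-02 to 2077-06-01.
29 days remain in June 2077 after the 1st (30 − 1).
Full months from July 2077 through December 2077 contribute their day counts.
Then 23 days into January 2078.
Total: 29 + 31 + 31 + 30 + 31 + 30 + 31 + 23 = 236.
The subtraction is earlier − later, so the result is −236 → -236.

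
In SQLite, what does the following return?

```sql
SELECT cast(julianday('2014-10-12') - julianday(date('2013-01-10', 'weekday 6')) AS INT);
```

638

`weekday 6` advances to the next Saturday; 2013-01-10 is a Thursday, so it moves forward to 2013-01-12.
19 days remain in January 2013 after the 12th (31 − 12).
Full months from February 2013 through September 2014 contribute their day counts.
Then 12 days into October 2014.
Total: 19 + 28 + 31 + 30 + 31 + 30 + 31 + 31 + 30 + 31 + 30 + 31 + 31 + 28 + 31 + 30 + 31 + 30 + 31 + 31 + 30 + 12 = 638.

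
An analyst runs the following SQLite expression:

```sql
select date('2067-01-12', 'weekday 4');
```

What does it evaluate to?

2067-01-13

`weekday 4` advances to the next Thursday; 2067-01-12 is a Wednesday, so it moves forward to 2067-01-13.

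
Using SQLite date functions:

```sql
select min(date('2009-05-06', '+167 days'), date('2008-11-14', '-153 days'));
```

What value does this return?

2008-06-14

date('2009-05-06', '+167 days') → 2009-10-20.
date('2008-11-14', '-153 days') → 2008-06-14.
Earlier of the two is 2008-06-14.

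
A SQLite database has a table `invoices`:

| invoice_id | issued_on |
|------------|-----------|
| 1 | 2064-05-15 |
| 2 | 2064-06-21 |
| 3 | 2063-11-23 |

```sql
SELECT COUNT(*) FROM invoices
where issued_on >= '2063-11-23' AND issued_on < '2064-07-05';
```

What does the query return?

Rows in [2063-11-23, 2064-07-05): 2064-05-15, 2064-06-21, 2063-11-23 → 3 rows.

3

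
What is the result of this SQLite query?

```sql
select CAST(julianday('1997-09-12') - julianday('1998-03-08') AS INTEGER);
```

-177

18 days remain in September 1997 after the 12th (30 − 12).
October 1997: 31 days.
November 1997: 30 days.
December 1997: 31 days.
January 1998: 31 days.
February 1998: 28 days.
Then 8 days into March 1998.
Total: 18 + 31 + 30 + 31 + 31 + 28 + 8 = 177.
The subtraction is earlier − later, so the result is −177 → -177.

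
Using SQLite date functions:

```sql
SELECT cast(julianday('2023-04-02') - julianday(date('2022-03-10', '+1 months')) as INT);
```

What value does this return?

357

Adding +1 month to 2022-03-10 gives 2022-04-10.
20 days remain in April 2022 after the 10th (30 − 10).
Full months from May 2022 through March 2023 contribute their day counts.
Then 2 days into April 2023.
Total: 20 + 31 + 30 + 31 + 31 + 30 + 31 + 30 + 31 + 31 + 28 + 31 + 2 = 357.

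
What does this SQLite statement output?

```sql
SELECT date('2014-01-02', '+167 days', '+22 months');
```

2016-04-18

Applying '+167 days' to 2014-01-02: counting 167 days forward gives 2014-06-18.
Adding +22 months to 2014-06-18 gives 2016-04-18.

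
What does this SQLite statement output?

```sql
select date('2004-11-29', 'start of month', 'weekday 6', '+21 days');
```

`start of month` rewinds 2004-11-29 to 2004-11-01.
`weekday 6` advances to the next Saturday; 2004-11-01 is a Monday, so it moves forward to 2004-11-06.
Advancing 21 more days within November lands on 2004-11-27.

2004-11-27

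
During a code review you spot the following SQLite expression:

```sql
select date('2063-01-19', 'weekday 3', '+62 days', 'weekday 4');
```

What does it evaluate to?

2063-03-29

`weekday 3` advances to the next Wednesday; 2063-01-19 is a Friday, so it moves forward to 2063-01-24.
Applying '+62 days' to 2063-01-24: counting 62 days forward gives 2063-03-27.
`weekday 4` advances to the next Thursday; 2063-03-27 is a Tuesday, so it moves forward to 2063-03-29.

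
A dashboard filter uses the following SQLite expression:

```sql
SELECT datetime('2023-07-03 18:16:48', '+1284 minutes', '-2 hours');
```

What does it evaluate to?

2023-07-04 13:40:48

1284 minutes = 21h 24m; +1284 minutes from 2023-07-03 18:16:48 is 2023-07-04 15:40:48 (crosses midnight).
-2 hours from 2023-07-04 15:40:48 is 2023-07-04 13:40:48.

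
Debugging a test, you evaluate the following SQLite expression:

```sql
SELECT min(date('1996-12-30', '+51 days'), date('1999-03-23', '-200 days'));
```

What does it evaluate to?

date('1996-12-30', '+51 days') → 1997-02-19.
date('1999-03-23', '-200 days') → 1998-09-04.
Earlier of the two is 1997-02-19.

1997-02-19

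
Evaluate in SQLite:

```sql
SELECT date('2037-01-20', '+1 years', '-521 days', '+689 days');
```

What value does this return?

Adding +1 year to 2037-01-20 gives 2038-01-20.
Applying '-521 days' to 2038-01-20: counting 521 days back gives 2036-08-17.
Applying '+689 days' to 2036-08-17: counting 689 days forward gives 2038-07-07.

2038-07-07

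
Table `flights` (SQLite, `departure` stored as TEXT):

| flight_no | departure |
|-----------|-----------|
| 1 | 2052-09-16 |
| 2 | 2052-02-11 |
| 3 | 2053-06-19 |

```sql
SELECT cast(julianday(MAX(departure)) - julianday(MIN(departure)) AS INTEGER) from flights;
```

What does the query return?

494

MIN = 2052-02-11, MAX = 2053-06-19.
18 days remain in February 2052 after the 11th (29 − 11).
Full months from March 2052 through May 2053 contribute their day counts.
Then 19 days into June 2053.
Total: 18 + 31 + 30 + 31 + 30 + 31 + 31 + 30 + 31 + 30 + 31 + 31 + 28 + 31 + 30 + 31 + 19 = 494.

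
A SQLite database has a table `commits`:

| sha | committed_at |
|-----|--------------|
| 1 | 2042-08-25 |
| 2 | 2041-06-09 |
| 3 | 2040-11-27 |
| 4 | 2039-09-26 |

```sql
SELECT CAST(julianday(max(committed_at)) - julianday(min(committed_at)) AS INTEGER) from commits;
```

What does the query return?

MIN = 2039-09-26, MAX = 2042-08-25.
4 days remain in September 2039 after the 26th (30 − 26).
Full months from October 2039 through July 2042 contribute their day counts.
Then 25 days into August 2042.
Total: 4 + 31 + 30 + 31 + 31 + 29 + 31 + 30 + 31 + 30 + 31 + 31 + 30 + 31 + 30 + 31 + 31 + 28 + 31 + 30 + 31 + 30 + 31 + 31 + 30 + 31 + 30 + 31 + 31 + 28 + 31 + 30 + 31 + 30 + 31 + 25 = 1064.

1064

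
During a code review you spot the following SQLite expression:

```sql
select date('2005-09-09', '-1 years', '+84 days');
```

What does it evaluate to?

2004-12-02

Adding -1 year to 2005-09-09 gives 2004-09-09.
Applying '+84 days' to 2004-09-09: counting 84 days forward gives 2004-12-02.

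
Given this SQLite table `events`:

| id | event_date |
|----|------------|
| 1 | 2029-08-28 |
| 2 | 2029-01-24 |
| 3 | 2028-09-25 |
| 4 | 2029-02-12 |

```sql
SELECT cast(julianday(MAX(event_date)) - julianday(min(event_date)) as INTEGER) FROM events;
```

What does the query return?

MIN = 2028-09-25, MAX = 2029-08-28.
5 days remain in September 2028 after the 25th (30 − 25).
Full months from October 2028 through July 2029 contribute their day counts.
Then 28 days into August 2029.
Total: 5 + 31 + 30 + 31 + 31 + 28 + 31 + 30 + 31 + 30 + 31 + 28 = 337.

337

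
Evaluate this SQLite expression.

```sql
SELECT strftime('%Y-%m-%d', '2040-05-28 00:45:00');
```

2040-05-28

`%Y-%m-%d` extracts the ISO date: 2040-05-28.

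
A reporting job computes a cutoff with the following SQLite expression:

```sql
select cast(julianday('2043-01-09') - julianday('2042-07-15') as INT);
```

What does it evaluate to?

16 days remain in July 2042 after the 15th (31 − 15).
August 2042: 31 days.
September 2042: 30 days.
October 2042: 31 days.
November 2042: 30 days.
December 2042: 31 days.
Then 9 days into January 2043.
Total: 16 + 31 + 30 + 31 + 30 + 31 + 9 = 178.

178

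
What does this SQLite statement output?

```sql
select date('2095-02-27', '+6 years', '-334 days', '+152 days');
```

Adding +6 years to 2095-02-27 gives 2101-02-27.
Applying '-334 days' to 2101-02-27: counting 334 days back gives 2100-03-30.
Applying '+152 days' to 2100-03-30: counting 152 days forward gives 2100-08-29.

2100-08-29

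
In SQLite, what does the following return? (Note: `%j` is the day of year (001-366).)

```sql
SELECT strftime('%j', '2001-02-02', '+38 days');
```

071

First apply '+38 days': 2001-02-02 → 2001-03-12.
Day-of-year for 2001-03-12: days since 2001-01-01 inclusive = 71, zero-padded to 071.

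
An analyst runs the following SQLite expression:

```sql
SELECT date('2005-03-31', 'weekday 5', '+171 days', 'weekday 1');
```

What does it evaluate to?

2005-09-19

`weekday 5` advances to the next Friday; 2005-03-31 is a Thursday, so it moves forward to 2005-04-01.
Applying '+171 days' to 2005-04-01: counting 171 days forward gives 2005-09-19.
`weekday 1` advances to the next Monday; 2005-09-19 is already a Monday, so it stays at 2005-09-19.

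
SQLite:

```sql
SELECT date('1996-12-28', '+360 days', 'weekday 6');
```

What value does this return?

Applying '+360 days' to 1996-12-28: counting 360 days forward gives 1997-12-23.
`weekday 6` advances to the next Saturday; 1997-12-23 is a Tuesday, so it moves forward to 1997-12-27.

1997-12-27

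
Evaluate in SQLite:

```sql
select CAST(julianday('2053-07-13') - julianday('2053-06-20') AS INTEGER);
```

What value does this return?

23

10 days remain in June 2053 after the 20th (30 − 20).
Then 13 days into July 2053.
Total: 10 + 13 = 23.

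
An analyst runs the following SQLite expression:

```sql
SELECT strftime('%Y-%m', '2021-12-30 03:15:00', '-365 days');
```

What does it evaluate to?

First apply '-365 days': 2021-12-30 03:15:00 → 2020-12-30 03:15:00.
`%Y-%m` extracts the year-month: 2020-12.

2020-12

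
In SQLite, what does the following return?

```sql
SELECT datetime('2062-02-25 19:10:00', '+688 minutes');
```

2062-02-26 06:38:00

688 minutes = 11h 28m; +688 minutes from 2062-02-25 19:10:00 is 2062-02-26 06:38:00 (crosses midnight).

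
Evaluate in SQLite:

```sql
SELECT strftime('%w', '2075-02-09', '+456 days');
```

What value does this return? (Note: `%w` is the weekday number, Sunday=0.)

First apply '+456 days': 2075-02-09 → 2076-05-10.
2076-05-10 is a Sunday; with Sunday=0 that is 0.

0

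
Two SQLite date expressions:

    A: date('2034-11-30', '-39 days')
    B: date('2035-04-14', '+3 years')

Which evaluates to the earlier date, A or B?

A = 2034-10-22.
B = 2038-04-14.
A is earlier.

A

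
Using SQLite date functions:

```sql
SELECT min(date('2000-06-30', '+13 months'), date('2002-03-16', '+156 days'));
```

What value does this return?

date('2000-06-30', '+13 months') → 2001-07-30.
date('2002-03-16', '+156 days') → 2002-08-19.
Earlier of the two is 2001-07-30.

2001-07-30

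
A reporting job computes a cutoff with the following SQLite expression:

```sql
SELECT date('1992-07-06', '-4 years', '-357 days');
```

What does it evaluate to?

Adding -4 years to 1992-07-06 gives 1988-07-06.
Applying '-357 days' to 1988-07-06: counting 357 days back gives 1987-07-15.

1987-07-15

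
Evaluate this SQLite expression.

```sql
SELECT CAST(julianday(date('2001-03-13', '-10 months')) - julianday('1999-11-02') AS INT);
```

193

Adding -10 months to 2001-03-13 gives 2000-05-13.
28 days remain in November 1999 after the 2nd (30 − 2).
December 1999: 31 days.
January 2000: 31 days.
February 2000: 29 days (leap year).
March 2000: 31 days.
April 2000: 30 days.
Then 13 days into May 2000.
Total: 28 + 31 + 31 + 29 + 31 + 30 + 13 = 193.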